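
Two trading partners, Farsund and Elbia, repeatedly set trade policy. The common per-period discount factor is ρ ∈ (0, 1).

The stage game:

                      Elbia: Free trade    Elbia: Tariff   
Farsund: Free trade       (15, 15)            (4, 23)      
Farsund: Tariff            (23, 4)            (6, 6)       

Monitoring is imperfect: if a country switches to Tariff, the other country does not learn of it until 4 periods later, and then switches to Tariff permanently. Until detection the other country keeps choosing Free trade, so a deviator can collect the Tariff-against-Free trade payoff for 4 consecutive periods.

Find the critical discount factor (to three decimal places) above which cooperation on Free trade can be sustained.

The best deviation is to choose Tariff for all 4 undetected periods, earning 23 each, then 6 forever once detected.
Deviation value: 23(1−ρ^4)/(1−ρ) + 6ρ^4/(1−ρ); cooperation value: 15/(1−ρ).
IC: 15 ≥ 23(1−ρ^4) + 6ρ^4 = 23 − 17ρ^4.
So ρ^4 ≥ 8/17, giving ρ ≥ (8/17)^(1/4) ≈ 0.828.

0.828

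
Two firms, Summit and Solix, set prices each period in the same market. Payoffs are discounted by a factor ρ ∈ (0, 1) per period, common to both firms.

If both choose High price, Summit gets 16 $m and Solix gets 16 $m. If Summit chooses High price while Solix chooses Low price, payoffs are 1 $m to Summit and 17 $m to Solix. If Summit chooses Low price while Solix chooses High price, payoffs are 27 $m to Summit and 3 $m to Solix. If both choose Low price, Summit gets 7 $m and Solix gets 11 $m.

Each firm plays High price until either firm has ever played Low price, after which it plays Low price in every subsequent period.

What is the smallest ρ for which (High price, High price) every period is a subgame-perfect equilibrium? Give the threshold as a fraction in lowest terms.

Summit: cooperation gives 16 each period; deviation gives 27 once then 7 forever.
  16/(1−ρ) ≥ 27 + 7ρ/(1−ρ) ⇒ ρ ≥ 11/20.
Solix: cooperation gives 16 each period; deviation gives 17 once then 11 forever.
  ρ ≥ 1/6.
Both must hold, so the binding constraint is Summit's: ρ ≥ 11/20.

11/20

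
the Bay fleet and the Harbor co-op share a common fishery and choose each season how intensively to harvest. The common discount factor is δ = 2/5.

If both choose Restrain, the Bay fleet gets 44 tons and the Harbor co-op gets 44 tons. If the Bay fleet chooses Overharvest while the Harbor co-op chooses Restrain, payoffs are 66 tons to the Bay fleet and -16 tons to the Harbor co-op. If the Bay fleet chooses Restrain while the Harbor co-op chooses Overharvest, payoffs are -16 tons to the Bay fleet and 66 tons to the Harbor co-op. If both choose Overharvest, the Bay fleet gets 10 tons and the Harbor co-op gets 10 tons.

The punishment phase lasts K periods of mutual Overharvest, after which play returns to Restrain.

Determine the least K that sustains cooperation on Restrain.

4

No profitable deviation requires (44−10)(δ+…+δ^K) ≥ 66−44, i.e. δ+…+δ^K ≥ 11/17 ≈ 0.6471.
With δ = 2/5, the partial sums are K=1: 0.4000, K=2: 0.5600, K=3: 0.6240, K=4: 0.6496.
K = 4 is the first length at which the sum reaches 0.6471.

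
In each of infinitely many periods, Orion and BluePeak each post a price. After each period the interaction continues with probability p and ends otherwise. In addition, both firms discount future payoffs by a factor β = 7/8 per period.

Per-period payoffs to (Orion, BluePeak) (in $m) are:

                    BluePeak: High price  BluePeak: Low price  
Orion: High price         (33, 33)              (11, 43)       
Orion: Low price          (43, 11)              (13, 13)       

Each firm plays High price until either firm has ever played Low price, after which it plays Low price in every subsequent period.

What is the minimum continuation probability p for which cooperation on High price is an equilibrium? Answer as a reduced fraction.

With continuation probability p and discount β, the effective per-period discount factor is βp.
Grim-trigger IC: βp ≥ (43−33)/(43−13) = 1/3.
So p ≥ (1/3)/(7/8) = 8/21.

8/21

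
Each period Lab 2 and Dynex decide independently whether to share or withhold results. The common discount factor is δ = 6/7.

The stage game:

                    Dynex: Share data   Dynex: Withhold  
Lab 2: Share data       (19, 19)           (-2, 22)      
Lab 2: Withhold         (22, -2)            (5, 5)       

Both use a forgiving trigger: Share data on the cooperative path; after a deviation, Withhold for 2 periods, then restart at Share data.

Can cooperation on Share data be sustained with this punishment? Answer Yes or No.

Yes

Comparing payoff streams over the 3 periods until play realigns: cooperate → 19(1+δ+…+δ^2); deviate → 22 + 5(δ+…+δ^2).
Cooperation is sustained iff (19−5)(δ+…+δ^2) ≥ 22−19.
δ+…+δ^2 = 6/7·(1−(6/7)^2)/(1−6/7) = 1.5918, and (22−19)/(19−5) = 0.2143.
1.5918 ≥ 0.2143, so cooperation is sustainable.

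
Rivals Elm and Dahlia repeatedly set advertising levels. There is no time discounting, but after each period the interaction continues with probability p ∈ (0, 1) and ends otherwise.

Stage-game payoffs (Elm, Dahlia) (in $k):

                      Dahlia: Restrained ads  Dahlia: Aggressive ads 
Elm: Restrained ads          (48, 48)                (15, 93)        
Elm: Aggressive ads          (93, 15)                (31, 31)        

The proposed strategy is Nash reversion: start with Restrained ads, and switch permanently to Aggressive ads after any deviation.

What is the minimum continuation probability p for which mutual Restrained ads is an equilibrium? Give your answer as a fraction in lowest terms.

45/62

With no time discounting, the continuation probability p plays the role of the discount factor.
Grim-trigger IC: 48/(1−p) ≥ 93 + 31p/(1−p) ⇒ p ≥ (93−48)/(93−31) = 45/62.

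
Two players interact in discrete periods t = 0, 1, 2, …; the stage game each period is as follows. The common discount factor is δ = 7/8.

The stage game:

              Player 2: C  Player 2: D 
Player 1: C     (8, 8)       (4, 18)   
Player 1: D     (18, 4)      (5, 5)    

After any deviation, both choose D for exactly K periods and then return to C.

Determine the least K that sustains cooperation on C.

IC: δ(1−δ^K)/(1−δ) ≥ (18−8)/(8−5) = 10/3.
With δ = 7/8: need 1 − δ^K ≥ 10/3·(1−7/8)/(7/8), i.e. δ^K ≤ 0.5238.
Since (7/8)^4 = 0.5862 and (7/8)^5 = 0.5129, the smallest such K is 5.

5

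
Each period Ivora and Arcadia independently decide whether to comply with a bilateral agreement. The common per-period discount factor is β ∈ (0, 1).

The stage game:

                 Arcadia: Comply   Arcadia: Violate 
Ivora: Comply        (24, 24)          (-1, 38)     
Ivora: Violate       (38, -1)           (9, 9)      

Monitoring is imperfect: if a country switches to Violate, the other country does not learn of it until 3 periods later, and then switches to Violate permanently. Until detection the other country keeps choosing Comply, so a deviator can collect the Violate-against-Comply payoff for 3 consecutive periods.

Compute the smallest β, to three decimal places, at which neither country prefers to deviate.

0.784

A deviator earns 38 for 3 periods, then 9 forever; cooperating earns 24 forever. Multiplying the IC by (1−β):
24 ≥ 38(1−β^3) + 9β^3, so 29·β^3 ≥ 14 and β^3 ≥ 14/29.
β ≥ (14/29)^(1/3) ≈ 0.784.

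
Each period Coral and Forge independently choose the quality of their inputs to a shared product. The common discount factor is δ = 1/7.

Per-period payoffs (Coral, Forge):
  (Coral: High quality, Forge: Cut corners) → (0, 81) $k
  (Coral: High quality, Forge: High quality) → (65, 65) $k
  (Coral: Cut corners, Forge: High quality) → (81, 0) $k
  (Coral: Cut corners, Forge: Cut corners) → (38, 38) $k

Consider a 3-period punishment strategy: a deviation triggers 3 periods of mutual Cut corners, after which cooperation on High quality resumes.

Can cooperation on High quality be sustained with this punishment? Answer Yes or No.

A one-shot deviation gives 81 now, then 38 for 3 periods, then back to 65.
Gain from deviating: (81−65) today; loss: (65−38) in each of the next 3 periods.
No-deviation condition: (65−38)(δ+…+δ^3) ≥ 81−65, i.e. δ+…+δ^3 ≥ 16/27.
At δ = 1/7: δ+…+δ^3 = 0.1662 < 0.5926.
So cooperation is not sustainable.

No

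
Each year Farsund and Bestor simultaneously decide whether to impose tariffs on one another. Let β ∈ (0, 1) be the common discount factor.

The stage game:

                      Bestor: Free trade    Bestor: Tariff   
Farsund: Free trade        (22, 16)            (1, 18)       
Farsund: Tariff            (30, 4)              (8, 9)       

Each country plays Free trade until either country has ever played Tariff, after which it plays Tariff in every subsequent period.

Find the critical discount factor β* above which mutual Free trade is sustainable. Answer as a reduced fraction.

For Farsund: deviation gain 30−22 = 8, per-period punishment loss 22−8 = 14. IC gives β ≥ 8/22 = 4/11.
For Bestor: gain 2, loss 7 per period, so β ≥ 2/9.
The tighter constraint is Farsund's, so cooperation needs β ≥ 4/11.

4/11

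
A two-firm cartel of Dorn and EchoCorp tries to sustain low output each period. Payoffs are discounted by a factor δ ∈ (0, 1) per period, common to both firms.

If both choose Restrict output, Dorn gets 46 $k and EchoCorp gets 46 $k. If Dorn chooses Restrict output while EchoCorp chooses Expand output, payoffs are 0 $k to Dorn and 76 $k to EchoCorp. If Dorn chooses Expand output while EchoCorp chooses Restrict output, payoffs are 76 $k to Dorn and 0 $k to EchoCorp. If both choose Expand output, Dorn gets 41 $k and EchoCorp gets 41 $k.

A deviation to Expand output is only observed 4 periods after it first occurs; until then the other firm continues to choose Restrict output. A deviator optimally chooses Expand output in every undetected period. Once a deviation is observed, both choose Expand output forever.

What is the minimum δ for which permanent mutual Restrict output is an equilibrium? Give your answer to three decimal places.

Deviating for the 4 undetected periods gains 76−46 = 30 per period over cooperation, then loses 46−41 = 5 per period forever once punishment starts.
Gain: 30(1 + δ + … + δ^3); loss: 5·δ^4/(1−δ).
No profitable deviation ⇔ 30(1−δ^4) ≤ 5·δ^4, i.e. δ^4 ≥ 30/(30+5) = 6/7.
Hence δ ≥ (6/7)^(1/4) ≈ 0.962.

0.962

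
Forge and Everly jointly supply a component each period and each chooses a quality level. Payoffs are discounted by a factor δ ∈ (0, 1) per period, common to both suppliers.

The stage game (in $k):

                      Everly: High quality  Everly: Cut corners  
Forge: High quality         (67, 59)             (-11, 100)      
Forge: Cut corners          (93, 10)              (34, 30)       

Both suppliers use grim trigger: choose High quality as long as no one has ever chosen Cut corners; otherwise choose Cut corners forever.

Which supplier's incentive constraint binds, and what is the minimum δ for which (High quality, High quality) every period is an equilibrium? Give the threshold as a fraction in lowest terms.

Everly; δ ≥ 41/70

For Forge: deviation gain 93−67 = 26, per-period punishment loss 67−34 = 33. IC gives δ ≥ 26/59.
For Everly: gain 41, loss 29 per period, so δ ≥ 41/70.
The tighter constraint is Everly's, so cooperation needs δ ≥ 41/70.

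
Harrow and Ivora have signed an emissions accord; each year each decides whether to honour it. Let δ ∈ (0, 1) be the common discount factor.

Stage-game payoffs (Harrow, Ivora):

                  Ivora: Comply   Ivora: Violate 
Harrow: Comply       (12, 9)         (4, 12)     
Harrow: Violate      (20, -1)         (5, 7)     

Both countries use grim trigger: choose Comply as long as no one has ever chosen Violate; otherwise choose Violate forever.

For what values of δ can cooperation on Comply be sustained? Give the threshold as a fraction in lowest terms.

3/5

Harrow: cooperation gives 12 each period; deviation gives 20 once then 5 forever.
  12/(1−δ) ≥ 20 + 5δ/(1−δ) ⇒ δ ≥ 8/15.
Ivora: cooperation gives 9 each period; deviation gives 12 once then 7 forever.
  δ ≥ 3/5.
Both must hold, so the binding constraint is Ivora's: δ ≥ 3/5.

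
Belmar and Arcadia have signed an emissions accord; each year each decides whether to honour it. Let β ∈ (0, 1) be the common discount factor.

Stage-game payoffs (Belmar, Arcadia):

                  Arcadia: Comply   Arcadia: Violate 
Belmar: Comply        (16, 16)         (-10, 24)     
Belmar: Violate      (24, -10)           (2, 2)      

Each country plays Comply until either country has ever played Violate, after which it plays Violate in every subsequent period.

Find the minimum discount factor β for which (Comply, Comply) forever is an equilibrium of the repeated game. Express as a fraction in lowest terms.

16/(1−β) ≥ 24 + 2β/(1−β)
16 ≥ 24 − 22β
β ≥ 8/22 = 4/11.

4/11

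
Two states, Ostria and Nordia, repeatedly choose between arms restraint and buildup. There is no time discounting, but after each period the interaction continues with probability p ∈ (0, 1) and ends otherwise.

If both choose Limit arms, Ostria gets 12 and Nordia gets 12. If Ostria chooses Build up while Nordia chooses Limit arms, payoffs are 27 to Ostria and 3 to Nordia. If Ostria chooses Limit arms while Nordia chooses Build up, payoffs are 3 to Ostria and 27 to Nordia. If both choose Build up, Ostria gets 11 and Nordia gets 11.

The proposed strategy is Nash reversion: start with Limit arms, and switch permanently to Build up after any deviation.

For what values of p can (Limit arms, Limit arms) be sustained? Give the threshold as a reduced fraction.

Expected cooperation value is 12 + p·12 + p²·12 + … = 12/(1−p); deviation gives 27 + p·11/(1−p).
12 ≥ 27(1−p) + 11p ⇒ 16p ≥ 15 ⇒ p ≥ 15/16.

15/16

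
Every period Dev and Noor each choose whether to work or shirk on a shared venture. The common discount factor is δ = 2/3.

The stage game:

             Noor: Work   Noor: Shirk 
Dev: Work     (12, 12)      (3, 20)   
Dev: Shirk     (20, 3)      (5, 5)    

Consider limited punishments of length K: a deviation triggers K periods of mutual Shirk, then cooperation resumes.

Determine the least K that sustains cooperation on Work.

Need Σ_{k=1}^{K} δ^k ≥ (20−12)/(12−5) = 1.1429 at δ = 2/3.
At K = 2 the sum is 1.1111 < 1.1429; at K = 3 it is 1.4074 ≥ 1.1429.
So the minimum punishment length is K = 3.

3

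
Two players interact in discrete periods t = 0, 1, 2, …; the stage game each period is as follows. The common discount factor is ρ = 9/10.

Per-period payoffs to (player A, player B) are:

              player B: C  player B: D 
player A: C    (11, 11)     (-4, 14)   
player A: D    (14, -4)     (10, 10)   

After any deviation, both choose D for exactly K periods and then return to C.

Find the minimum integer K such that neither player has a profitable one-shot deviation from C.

IC: ρ(1−ρ^K)/(1−ρ) ≥ (14−11)/(11−10) = 3.
With ρ = 9/10: need 1 − ρ^K ≥ 3·(1−9/10)/(9/10), i.e. ρ^K ≤ 0.6667.
Since (9/10)^3 = 0.7290 and (9/10)^4 = 0.6561, the smallest such K is 4.

4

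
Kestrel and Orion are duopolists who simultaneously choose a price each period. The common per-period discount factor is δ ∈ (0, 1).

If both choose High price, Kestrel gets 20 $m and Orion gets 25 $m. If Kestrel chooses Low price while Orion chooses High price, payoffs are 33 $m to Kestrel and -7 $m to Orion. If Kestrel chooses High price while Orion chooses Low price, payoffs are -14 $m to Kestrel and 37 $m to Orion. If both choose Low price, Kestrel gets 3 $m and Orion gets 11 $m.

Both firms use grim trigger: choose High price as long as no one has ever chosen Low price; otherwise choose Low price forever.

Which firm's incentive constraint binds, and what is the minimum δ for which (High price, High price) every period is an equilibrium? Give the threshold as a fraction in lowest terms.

Kestrel: cooperation gives 20 each period; deviation gives 33 once then 3 forever.
  20/(1−δ) ≥ 33 + 3δ/(1−δ) ⇒ δ ≥ 13/30.
Orion: cooperation gives 25 each period; deviation gives 37 once then 11 forever.
  δ ≥ 12/26 = 6/13.
Both must hold, so the binding constraint is Orion's: δ ≥ 6/13.

Orion; δ ≥ 6/13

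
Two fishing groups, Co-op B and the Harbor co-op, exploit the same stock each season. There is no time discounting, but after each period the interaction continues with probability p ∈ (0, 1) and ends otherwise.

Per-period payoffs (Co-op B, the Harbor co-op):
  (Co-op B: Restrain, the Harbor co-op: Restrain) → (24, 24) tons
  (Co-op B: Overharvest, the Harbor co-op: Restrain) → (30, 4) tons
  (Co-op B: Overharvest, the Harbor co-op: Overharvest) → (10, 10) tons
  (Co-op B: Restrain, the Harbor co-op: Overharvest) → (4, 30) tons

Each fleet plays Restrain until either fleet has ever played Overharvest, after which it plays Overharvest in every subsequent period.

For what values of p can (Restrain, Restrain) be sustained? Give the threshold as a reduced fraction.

3/10

With no time discounting, the continuation probability p plays the role of the discount factor.
Grim-trigger IC: 24/(1−p) ≥ 30 + 10p/(1−p) ⇒ p ≥ (30−24)/(30−10) = 3/10.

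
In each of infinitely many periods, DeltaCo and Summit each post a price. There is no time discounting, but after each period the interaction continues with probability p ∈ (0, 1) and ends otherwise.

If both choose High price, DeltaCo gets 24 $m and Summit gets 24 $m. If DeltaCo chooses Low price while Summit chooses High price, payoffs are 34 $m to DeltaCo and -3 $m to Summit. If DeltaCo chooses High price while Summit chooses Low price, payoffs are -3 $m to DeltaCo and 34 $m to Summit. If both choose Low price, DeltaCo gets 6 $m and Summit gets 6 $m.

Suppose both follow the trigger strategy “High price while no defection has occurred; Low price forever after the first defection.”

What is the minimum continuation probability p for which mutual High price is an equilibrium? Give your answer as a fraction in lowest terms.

Expected cooperation value is 24 + p·24 + p²·24 + … = 24/(1−p); deviation gives 34 + p·6/(1−p).
24 ≥ 34(1−p) + 6p ⇒ 28p ≥ 10 ⇒ p ≥ 10/28 = 5/14.

5/14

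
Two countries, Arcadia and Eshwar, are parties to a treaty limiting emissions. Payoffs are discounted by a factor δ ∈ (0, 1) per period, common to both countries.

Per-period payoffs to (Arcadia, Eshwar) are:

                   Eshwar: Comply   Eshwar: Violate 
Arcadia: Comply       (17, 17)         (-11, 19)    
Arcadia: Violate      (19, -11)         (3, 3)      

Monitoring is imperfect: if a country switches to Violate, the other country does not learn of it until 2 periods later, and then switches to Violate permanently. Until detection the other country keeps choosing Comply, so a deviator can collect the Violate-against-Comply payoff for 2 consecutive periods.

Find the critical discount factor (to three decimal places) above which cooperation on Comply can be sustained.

Deviating for the 2 undetected periods gains 19−17 = 2 per period over cooperation, then loses 17−3 = 14 per period forever once punishment starts.
Gain: 2(1 + δ + … + δ^1); loss: 14·δ^2/(1−δ).
No profitable deviation ⇔ 2(1−δ^2) ≤ 14·δ^2, i.e. δ^2 ≥ 2/(2+14) = 1/8.
Hence δ ≥ (1/8)^(1/2) ≈ 0.354.

0.354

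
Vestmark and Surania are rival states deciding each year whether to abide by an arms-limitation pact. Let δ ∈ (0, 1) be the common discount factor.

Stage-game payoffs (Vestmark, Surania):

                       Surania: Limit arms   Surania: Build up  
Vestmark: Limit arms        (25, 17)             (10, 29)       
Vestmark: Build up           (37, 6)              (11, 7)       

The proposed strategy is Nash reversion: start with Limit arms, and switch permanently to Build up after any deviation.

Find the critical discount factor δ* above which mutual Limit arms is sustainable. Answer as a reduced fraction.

6/11

Vestmark's threshold: (37−25)/(37−11) = 6/13.
Surania's threshold: (29−17)/(29−7) = 6/11.
6/13 < 6/11, so Surania binds and δ* = 6/11.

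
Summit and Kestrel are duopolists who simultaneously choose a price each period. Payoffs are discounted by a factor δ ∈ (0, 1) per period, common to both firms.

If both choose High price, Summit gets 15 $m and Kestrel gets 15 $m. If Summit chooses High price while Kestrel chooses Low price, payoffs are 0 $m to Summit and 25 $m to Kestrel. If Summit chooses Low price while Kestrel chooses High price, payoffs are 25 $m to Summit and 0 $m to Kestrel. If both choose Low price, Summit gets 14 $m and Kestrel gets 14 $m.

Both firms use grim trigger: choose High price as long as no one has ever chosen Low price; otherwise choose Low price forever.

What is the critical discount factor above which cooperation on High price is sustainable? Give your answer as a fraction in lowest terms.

One-period gain from deviating is 25 − 15 = 10. The loss is 15 − 14 = 1 in every subsequent period, with present value 1·δ/(1−δ).
Deviation is unprofitable when 1·δ/(1−δ) ≥ 10, i.e. δ/(1−δ) ≥ 10.
Equivalently δ ≥ 10/(10+1) = 10/11.

10/11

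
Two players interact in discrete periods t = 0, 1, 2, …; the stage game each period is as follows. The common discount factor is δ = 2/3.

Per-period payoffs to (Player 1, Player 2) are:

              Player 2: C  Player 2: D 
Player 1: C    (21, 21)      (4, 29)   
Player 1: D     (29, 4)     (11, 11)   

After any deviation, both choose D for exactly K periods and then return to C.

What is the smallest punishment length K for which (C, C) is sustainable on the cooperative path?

2

IC: δ(1−δ^K)/(1−δ) ≥ (29−21)/(21−11) = 4/5.
With δ = 2/3: need 1 − δ^K ≥ 4/5·(1−2/3)/(2/3), i.e. δ^K ≤ 0.6000.
Since (2/3)^1 = 0.6667 and (2/3)^2 = 0.4444, the smallest such K is 2.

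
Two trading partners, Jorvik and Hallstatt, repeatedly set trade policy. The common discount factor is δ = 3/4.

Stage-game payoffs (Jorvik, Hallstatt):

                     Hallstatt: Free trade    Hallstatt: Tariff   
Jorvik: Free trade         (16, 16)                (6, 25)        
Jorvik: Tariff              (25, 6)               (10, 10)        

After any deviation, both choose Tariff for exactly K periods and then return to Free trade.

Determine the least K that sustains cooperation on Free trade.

No profitable deviation requires (16−10)(δ+…+δ^K) ≥ 25−16, i.e. δ+…+δ^K ≥ 3/2 ≈ 1.5000.
With δ = 3/4, the partial sums are K=1: 0.7500, K=2: 1.3125, K=3: 1.7344.
K = 3 is the first length at which the sum reaches 1.5000.

3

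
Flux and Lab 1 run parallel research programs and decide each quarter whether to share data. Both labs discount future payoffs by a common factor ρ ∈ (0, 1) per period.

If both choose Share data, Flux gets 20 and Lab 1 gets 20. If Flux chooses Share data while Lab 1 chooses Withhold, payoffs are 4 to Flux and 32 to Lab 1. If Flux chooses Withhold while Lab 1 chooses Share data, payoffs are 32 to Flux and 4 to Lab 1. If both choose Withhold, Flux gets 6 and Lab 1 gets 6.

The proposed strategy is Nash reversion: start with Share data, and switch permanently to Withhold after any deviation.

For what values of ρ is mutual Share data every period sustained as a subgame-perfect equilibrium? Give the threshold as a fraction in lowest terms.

6/13

One-period gain from deviating is 32 − 20 = 12. The loss is 20 − 6 = 14 in every subsequent period, with present value 14·ρ/(1−ρ).
Deviation is unprofitable when 14·ρ/(1−ρ) ≥ 12, i.e. ρ/(1−ρ) ≥ 6/7.
Equivalently ρ ≥ 12/(12+14) = 6/13.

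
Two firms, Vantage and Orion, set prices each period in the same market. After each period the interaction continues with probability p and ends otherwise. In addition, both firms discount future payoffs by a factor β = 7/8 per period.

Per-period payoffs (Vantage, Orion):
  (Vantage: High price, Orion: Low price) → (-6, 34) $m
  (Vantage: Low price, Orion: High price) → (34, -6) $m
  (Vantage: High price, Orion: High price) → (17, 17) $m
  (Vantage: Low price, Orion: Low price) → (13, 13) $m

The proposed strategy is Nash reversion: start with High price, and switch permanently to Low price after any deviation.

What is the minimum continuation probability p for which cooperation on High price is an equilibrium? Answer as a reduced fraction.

136/147

Expected continuation weight on next period's payoff is β·p = 7/8·p, which plays the role of the discount factor.
Cooperation requires 7/8·p ≥ (34−17)/(34−13) = 17/21, hence p ≥ 136/147.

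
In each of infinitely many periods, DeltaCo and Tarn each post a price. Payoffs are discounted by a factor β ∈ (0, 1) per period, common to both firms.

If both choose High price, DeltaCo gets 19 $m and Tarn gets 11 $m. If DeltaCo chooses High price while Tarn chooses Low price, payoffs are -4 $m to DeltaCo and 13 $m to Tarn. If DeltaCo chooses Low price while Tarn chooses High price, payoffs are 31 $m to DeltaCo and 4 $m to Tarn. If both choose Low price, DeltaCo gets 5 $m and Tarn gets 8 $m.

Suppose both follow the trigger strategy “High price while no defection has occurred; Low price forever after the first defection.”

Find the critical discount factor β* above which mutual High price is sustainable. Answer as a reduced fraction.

6/13

DeltaCo: cooperation gives 19 each period; deviation gives 31 once then 5 forever.
  19/(1−β) ≥ 31 + 5β/(1−β) ⇒ β ≥ 12/26 = 6/13.
Tarn: cooperation gives 11 each period; deviation gives 13 once then 8 forever.
  β ≥ 2/5.
Both must hold, so the binding constraint is DeltaCo's: β ≥ 6/13.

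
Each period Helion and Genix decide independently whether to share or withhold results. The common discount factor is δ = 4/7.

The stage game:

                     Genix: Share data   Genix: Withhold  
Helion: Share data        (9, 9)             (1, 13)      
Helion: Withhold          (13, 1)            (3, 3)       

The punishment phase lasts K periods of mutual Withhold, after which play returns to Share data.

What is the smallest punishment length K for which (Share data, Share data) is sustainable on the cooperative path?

2

No profitable deviation requires (9−3)(δ+…+δ^K) ≥ 13−9, i.e. δ+…+δ^K ≥ 2/3 ≈ 0.6667.
With δ = 4/7, the partial sums are K=1: 0.5714, K=2: 0.8980.
K = 2 is the first length at which the sum reaches 0.6667.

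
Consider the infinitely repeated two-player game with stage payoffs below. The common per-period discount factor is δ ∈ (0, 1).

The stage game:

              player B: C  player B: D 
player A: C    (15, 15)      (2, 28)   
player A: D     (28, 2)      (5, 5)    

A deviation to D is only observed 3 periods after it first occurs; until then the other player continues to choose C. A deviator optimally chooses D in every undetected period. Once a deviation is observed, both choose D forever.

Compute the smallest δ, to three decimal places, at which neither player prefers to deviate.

The best deviation is to choose D for all 3 undetected periods, earning 28 each, then 5 forever once detected.
Deviation value: 28(1−δ^3)/(1−δ) + 5δ^3/(1−δ); cooperation value: 15/(1−δ).
IC: 15 ≥ 28(1−δ^3) + 5δ^3 = 28 − 23δ^3.
So δ^3 ≥ 13/23, giving δ ≥ (13/23)^(1/3) ≈ 0.827.

0.827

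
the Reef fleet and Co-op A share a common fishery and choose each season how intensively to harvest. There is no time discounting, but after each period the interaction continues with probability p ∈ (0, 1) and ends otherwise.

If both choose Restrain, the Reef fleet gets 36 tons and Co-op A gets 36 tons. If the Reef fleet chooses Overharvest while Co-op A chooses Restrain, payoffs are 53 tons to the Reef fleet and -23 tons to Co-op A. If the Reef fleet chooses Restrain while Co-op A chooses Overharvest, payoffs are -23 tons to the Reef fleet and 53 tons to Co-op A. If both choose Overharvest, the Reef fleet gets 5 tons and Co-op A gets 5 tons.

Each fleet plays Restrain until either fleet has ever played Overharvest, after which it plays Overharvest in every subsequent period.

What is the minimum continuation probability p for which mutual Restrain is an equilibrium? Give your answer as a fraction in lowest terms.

17/48

With no time discounting, the continuation probability p plays the role of the discount factor.
Grim-trigger IC: 36/(1−p) ≥ 53 + 5p/(1−p) ⇒ p ≥ (53−36)/(53−5) = 17/48.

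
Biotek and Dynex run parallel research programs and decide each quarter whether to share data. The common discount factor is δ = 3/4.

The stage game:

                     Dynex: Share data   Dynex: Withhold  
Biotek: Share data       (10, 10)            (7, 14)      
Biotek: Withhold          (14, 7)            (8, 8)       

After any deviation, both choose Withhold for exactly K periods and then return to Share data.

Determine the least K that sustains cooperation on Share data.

Need Σ_{k=1}^{K} δ^k ≥ (14−10)/(10−8) = 2.0000 at δ = 3/4.
At K = 3 the sum is 1.7344 < 2.0000; at K = 4 it is 2.0508 ≥ 2.0000.
So the minimum punishment length is K = 4.

4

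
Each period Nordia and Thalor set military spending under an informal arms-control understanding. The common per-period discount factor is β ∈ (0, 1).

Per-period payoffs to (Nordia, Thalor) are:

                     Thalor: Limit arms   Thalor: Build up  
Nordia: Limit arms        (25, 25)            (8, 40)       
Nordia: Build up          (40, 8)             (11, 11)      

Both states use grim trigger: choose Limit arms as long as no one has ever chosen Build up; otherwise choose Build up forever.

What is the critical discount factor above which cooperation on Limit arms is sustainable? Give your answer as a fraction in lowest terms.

15/29

Cooperation forever yields 25 each period: 25/(1−β).
Deviating yields 40 once, then 11 forever: 40 + 11β/(1−β).
No profitable deviation requires 25/(1−β) ≥ 40 + 11β/(1−β).
Multiplying by (1−β): 25 ≥ 40(1−β) + 11β = 40 − 29β.
So 29β ≥ 15, i.e. β ≥ 15/29.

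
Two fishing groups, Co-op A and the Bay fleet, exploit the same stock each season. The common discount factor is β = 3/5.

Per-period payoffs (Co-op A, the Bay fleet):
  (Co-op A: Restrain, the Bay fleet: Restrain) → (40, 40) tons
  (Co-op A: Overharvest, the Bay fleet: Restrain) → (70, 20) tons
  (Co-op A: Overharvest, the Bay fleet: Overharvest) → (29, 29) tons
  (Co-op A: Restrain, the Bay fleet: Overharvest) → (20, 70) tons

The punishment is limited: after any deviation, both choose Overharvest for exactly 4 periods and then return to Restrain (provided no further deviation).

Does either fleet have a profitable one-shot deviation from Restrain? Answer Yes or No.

A one-shot deviation gives 70 now, then 29 for 4 periods, then back to 40.
Gain from deviating: (70−40) today; loss: (40−29) in each of the next 4 periods.
No-deviation condition: (40−29)(β+…+β^4) ≥ 70−40, i.e. β+…+β^4 ≥ 30/11.
At β = 3/5: β+…+β^4 = 1.3056 < 2.7273.
So cooperation is not sustainable.

Yes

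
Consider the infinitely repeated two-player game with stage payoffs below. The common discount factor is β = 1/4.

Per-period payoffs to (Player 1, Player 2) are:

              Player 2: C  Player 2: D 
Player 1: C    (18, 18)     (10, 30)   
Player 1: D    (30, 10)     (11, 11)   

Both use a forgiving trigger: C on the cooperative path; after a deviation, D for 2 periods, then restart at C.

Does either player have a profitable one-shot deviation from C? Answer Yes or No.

Yes

IC: β+…+β^2 ≥ (30−18)/(18−11) = 12/7.
At β = 1/4: partial sum = 0.3125 < 1.7143. Cooperation not sustainable.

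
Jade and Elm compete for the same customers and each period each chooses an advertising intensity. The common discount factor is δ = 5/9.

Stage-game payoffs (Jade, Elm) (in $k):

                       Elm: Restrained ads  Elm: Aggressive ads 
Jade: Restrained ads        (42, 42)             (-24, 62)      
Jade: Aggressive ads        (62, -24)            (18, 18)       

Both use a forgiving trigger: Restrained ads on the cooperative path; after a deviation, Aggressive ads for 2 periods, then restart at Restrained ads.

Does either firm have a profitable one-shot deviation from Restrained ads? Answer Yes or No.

IC: δ+…+δ^2 ≥ (62−42)/(42−18) = 5/6.
At δ = 5/9: partial sum = 0.8642 ≥ 0.8333. Cooperation sustainable.

No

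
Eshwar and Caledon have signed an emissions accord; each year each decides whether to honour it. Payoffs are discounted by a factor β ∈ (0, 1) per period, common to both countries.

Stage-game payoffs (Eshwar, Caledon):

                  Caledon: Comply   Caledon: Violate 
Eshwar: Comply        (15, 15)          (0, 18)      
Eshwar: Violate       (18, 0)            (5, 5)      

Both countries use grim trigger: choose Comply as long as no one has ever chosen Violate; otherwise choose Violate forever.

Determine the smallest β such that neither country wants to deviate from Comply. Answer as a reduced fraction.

3/13

One-period gain from deviating is 18 − 15 = 3. The loss is 15 − 5 = 10 in every subsequent period, with present value 10·β/(1−β).
Deviation is unprofitable when 10·β/(1−β) ≥ 3, i.e. β/(1−β) ≥ 3/10.
Equivalently β ≥ 3/(3+10) = 3/13.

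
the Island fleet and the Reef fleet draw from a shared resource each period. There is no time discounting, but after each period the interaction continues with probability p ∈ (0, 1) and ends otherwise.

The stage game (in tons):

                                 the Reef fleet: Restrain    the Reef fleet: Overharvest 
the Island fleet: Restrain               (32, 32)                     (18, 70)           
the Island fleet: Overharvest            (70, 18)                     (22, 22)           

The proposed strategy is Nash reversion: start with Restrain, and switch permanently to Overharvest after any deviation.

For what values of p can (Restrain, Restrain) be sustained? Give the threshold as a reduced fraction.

19/24

Expected cooperation value is 32 + p·32 + p²·32 + … = 32/(1−p); deviation gives 70 + p·22/(1−p).
32 ≥ 70(1−p) + 22p ⇒ 48p ≥ 38 ⇒ p ≥ 38/48 = 19/24.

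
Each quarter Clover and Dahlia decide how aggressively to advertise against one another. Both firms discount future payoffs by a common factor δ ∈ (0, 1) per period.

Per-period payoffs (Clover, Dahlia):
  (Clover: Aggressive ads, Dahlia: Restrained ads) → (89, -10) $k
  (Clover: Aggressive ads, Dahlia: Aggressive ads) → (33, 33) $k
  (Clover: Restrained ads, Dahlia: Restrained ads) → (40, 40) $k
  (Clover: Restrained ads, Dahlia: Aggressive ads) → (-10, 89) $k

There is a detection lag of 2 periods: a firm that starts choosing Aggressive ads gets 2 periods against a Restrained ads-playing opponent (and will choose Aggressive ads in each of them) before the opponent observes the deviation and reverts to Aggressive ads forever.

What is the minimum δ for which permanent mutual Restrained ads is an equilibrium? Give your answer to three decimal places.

0.935

A deviator earns 89 for 2 periods, then 33 forever; cooperating earns 40 forever. Multiplying the IC by (1−δ):
40 ≥ 89(1−δ^2) + 33δ^2, so 56·δ^2 ≥ 49 and δ^2 ≥ 7/8.
δ ≥ (7/8)^(1/2) ≈ 0.935.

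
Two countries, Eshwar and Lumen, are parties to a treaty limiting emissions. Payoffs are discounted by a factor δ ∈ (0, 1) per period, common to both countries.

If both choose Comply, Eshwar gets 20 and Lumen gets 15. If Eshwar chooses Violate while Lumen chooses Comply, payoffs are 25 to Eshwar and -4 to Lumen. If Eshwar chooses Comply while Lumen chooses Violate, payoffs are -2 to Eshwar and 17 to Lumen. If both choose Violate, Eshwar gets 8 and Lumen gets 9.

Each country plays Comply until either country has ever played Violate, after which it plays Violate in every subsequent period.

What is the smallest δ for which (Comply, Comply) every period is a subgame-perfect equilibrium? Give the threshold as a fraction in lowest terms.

Eshwar: cooperation gives 20 each period; deviation gives 25 once then 8 forever.
  20/(1−δ) ≥ 25 + 8δ/(1−δ) ⇒ δ ≥ 5/17.
Lumen: cooperation gives 15 each period; deviation gives 17 once then 9 forever.
  δ ≥ 2/8 = 1/4.
Both must hold, so the binding constraint is Eshwar's: δ ≥ 5/17.

5/17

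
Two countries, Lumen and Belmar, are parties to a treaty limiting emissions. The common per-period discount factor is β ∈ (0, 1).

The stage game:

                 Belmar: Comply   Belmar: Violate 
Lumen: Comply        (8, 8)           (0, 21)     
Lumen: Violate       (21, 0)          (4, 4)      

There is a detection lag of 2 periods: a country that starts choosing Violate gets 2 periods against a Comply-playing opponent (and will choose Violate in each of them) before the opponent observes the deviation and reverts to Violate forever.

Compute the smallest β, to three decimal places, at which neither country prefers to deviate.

A deviator earns 21 for 2 periods, then 4 forever; cooperating earns 8 forever. Multiplying the IC by (1−β):
8 ≥ 21(1−β^2) + 4β^2, so 17·β^2 ≥ 13 and β^2 ≥ 13/17.
β ≥ (13/17)^(1/2) ≈ 0.874.

0.874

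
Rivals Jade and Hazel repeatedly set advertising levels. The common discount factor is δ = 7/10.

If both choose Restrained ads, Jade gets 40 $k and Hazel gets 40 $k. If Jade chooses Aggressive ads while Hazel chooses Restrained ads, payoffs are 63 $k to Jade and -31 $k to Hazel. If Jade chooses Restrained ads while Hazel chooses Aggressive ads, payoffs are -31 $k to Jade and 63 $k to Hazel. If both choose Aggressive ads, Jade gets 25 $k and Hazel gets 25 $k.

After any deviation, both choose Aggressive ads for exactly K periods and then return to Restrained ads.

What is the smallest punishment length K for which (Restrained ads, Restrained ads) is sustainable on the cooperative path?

Need Σ_{k=1}^{K} δ^k ≥ (63−40)/(40−25) = 1.5333 at δ = 7/10.
At K = 3 the sum is 1.5330 < 1.5333; at K = 4 it is 1.7731 ≥ 1.5333.
So the minimum punishment length is K = 4.

4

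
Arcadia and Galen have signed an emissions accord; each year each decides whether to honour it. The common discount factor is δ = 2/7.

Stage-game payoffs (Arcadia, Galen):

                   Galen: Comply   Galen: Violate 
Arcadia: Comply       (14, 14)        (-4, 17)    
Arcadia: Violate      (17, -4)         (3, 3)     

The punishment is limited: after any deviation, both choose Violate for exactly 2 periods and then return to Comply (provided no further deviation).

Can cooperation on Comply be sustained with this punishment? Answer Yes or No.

Yes

A one-shot deviation gives 17 now, then 3 for 2 periods, then back to 14.
Gain from deviating: (17−14) today; loss: (14−3) in each of the next 2 periods.
No-deviation condition: (14−3)(δ+…+δ^2) ≥ 17−14, i.e. δ+…+δ^2 ≥ 3/11.
At δ = 2/7: δ+…+δ^2 = 0.3673 ≥ 0.2727.
So cooperation is sustainable.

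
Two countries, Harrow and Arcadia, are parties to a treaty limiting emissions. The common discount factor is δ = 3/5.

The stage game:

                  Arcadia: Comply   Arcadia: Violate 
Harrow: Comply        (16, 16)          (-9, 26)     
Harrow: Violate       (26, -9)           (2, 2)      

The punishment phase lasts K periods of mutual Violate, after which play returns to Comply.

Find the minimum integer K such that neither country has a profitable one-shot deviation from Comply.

2

Need Σ_{k=1}^{K} δ^k ≥ (26−16)/(16−2) = 0.7143 at δ = 3/5.
At K = 1 the sum is 0.6000 < 0.7143; at K = 2 it is 0.9600 ≥ 0.7143.
So the minimum punishment length is K = 2.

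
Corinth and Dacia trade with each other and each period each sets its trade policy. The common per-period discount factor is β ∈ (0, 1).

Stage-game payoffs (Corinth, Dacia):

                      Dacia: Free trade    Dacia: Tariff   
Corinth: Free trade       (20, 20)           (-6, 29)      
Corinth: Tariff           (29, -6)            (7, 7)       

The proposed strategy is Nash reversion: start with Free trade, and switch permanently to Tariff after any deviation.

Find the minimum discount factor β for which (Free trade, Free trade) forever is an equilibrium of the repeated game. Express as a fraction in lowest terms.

9/22

One-period gain from deviating is 29 − 20 = 9. The loss is 20 − 7 = 13 in every subsequent period, with present value 13·β/(1−β).
Deviation is unprofitable when 13·β/(1−β) ≥ 9, i.e. β/(1−β) ≥ 9/13.
Equivalently β ≥ 9/(9+13) = 9/22.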